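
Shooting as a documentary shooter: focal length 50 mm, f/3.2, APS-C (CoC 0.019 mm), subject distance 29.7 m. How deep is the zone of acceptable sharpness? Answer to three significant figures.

89.2 m

Hyperfocal distance H = f²/(N·c) + f = 50²/(3.2 × 0.019) + 50 = 2500/0.0608 + 50 ≈ 41168.4 mm ≈ 41.17 m.
Near limit Dn = s·(H − f)/(H + s − 2f) = 29700 × (41168.4 − 50) / (41168.4 + 29700 − 2 × 50) = 29700 × 41118.4 / 70768.4 ≈ 17257 mm.
Far limit Df = s·(H − f)/(H − s) = 29700 × (41168.4 − 50) / (41168.4 − 29700) = 29700 × 41118.4 / 11468.4 ≈ 106485 mm.
Depth of field = Df − Dn = 106485 − 17257 ≈ 89228 mm ≈ 89.2 m.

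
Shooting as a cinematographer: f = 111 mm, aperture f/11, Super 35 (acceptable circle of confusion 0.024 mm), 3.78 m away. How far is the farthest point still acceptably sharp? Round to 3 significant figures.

Hyperfocal distance H = f²/(N·c) + f = 111²/(11 × 0.024) + 111 = 12321/0.264 + 111 ≈ 46781.5 mm ≈ 46.78 m.
Far limit Df = s·(H − f)/(H − s) = 3780 × (46781.5 − 111) / (46781.5 − 3780) = 3780 × 46670.5 / 43001.5 ≈ 4102.5 mm ≈ 4.10 m.

4.10 m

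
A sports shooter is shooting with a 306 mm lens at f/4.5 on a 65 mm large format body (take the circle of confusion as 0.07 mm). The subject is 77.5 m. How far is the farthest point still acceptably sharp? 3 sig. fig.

105 m

Hyperfocal distance H = f²/(N·c) + f = 306²/(4.5 × 0.07) + 306 = 93636/0.315 + 306 ≈ 297563.1 mm ≈ 297.6 m.
Far limit Df = s·(H − f)/(H − s) = 77500 × (297563.1 − 306) / (297563.1 − 77500) = 77500 × 297257.1 / 220063.1 ≈ 104686 mm ≈ 105 m.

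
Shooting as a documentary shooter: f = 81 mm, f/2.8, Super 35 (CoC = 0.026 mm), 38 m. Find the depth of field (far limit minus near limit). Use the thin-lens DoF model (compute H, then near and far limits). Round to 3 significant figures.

38.9 m

Hyperfocal distance H = f²/(N·c) + f = 81²/(2.8 × 0.026) + 81 = 6561/0.0728 + 81 ≈ 90204.6 mm ≈ 90.20 m.
Near limit Dn = s·(H − f)/(H + s − 2f) = 38000 × (90204.6 − 81) / (90204.6 + 38000 − 2 × 81) = 38000 × 90123.6 / 128042.6 ≈ 26747 mm.
Far limit Df = s·(H − f)/(H − s) = 38000 × (90204.6 − 81) / (90204.6 − 38000) = 38000 × 90123.6 / 52204.6 ≈ 65601 mm.
Depth of field = Df − Dn = 65601 − 26747 ≈ 38854 mm ≈ 38.9 m.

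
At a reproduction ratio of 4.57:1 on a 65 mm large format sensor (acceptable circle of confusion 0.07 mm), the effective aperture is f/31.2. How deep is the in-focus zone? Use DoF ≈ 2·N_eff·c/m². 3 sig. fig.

At magnification m, DoF ≈ 2·N_eff·c/m² = 2 × 31.2 × 0.07 / 4.57² = 4.368 / 20.88 ≈ 0.209 mm.

0.209 mm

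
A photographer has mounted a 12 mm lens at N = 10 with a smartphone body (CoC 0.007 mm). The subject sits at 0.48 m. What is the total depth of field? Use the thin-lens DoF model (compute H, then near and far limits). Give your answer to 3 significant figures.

Hyperfocal distance H = f²/(N·c) + f = 12²/(10 × 0.007) + 12 = 144/0.07 + 12 ≈ 2069.1 mm ≈ 2.069 m.
Near limit Dn = s·(H − f)/(H + s − 2f) = 480 × (2069.1 − 12) / (2069.1 + 480 − 2 × 12) = 480 × 2057.1 / 2525.1 ≈ 391.04 mm.
Far limit Df = s·(H − f)/(H − s) = 480 × (2069.1 − 12) / (2069.1 − 480) = 480 × 2057.1 / 1589.1 ≈ 621.36 mm.
Depth of field = Df − Dn = 621.36 − 391.04 ≈ 230.32 mm.

230 mm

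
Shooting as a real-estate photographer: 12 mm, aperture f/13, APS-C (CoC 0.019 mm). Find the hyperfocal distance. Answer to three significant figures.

0.595 m

Hyperfocal distance H = f²/(N·c) + f = 12²/(13 × 0.019) + 12 = 144/0.247 + 12 ≈ 595.0 mm ≈ 0.595 m.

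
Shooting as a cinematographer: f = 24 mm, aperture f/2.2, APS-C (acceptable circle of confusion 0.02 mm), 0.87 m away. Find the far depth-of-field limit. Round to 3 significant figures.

0.930 m

Hyperfocal distance H = f²/(N·c) + f = 24²/(2.2 × 0.02) + 24 = 576/0.044 + 24 ≈ 13114.9 mm ≈ 13.11 m.
Far limit Df = s·(H − f)/(H − s) = 870 × (13114.9 − 24) / (13114.9 − 870) = 870 × 13090.9 / 12244.9 ≈ 930.11 mm ≈ 0.930 m.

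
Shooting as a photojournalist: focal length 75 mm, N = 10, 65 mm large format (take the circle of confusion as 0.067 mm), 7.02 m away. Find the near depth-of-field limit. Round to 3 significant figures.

3.84 m

Hyperfocal distance H = f²/(N·c) + f = 75²/(10 × 0.067) + 75 = 5625/0.67 + 75 ≈ 8470.5 mm ≈ 8.471 m.
Near limit Dn = s·(H − f)/(H + s − 2f) = 7020 × (8470.5 − 75) / (8470.5 + 7020 − 2 × 75) = 7020 × 8395.5 / 15340.5 ≈ 3841.9 mm ≈ 3.84 m.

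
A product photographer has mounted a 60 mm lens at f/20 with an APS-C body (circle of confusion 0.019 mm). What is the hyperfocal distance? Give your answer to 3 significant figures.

9.53 m

Hyperfocal distance H = f²/(N·c) + f = 60²/(20 × 0.019) + 60 = 3600/0.38 + 60 ≈ 9533.7 mm ≈ 9.53 m.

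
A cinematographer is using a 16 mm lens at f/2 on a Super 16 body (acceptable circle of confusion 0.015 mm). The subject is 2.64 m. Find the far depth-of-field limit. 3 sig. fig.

Hyperfocal distance H = f²/(N·c) + f = 16²/(2 × 0.015) + 16 = 256/0.03 + 16 ≈ 8549.3 mm ≈ 8.549 m.
Far limit Df = s·(H − f)/(H − s) = 2640 × (8549.3 − 16) / (8549.3 − 2640) = 2640 × 8533.3 / 5909.3 ≈ 3812.3 mm ≈ 3.81 m.

3.81 m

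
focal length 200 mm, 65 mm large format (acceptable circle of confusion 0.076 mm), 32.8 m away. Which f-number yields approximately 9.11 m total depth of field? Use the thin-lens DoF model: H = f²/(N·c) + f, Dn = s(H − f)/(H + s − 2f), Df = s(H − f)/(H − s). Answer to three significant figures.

f/2.20

Write h = H − f = f²/(N·c). The thin-lens limits are Dn = s·h/(h + (s−f)) and Df = s·h/(h − (s−f)), so DoF = Df − Dn = 2·s·(s−f)·h / (h² − (s−f)²).
That is a quadratic in h: DoF·h² − 2·s·(s−f)·h − DoF·(s−f)² = 0 ⇒ h = (s−f)·(s + √(s² + DoF²)) / DoF = 32600 × (32800 + √(32800² + 9110²)) / 9110 = 32600 × (32800 + 34041.6) / 9110 ≈ 239192 mm.
Then N = f²/(c·h) = 200² / (0.076 × 239192) = 40000 / 18179 ≈ 2.20.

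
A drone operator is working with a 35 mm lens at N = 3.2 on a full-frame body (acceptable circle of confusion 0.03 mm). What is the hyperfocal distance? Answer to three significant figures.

Hyperfocal distance H = f²/(N·c) + f = 35²/(3.2 × 0.03) + 35 = 1225/0.096 + 35 ≈ 12795.4 mm ≈ 12.8 m.

12.8 m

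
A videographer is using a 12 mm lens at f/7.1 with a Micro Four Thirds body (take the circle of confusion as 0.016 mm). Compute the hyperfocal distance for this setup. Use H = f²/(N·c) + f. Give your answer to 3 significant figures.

Hyperfocal distance H = f²/(N·c) + f = 12²/(7.1 × 0.016) + 12 = 144/0.1136 + 12 ≈ 1279.6 mm ≈ 1.28 m.

1.28 m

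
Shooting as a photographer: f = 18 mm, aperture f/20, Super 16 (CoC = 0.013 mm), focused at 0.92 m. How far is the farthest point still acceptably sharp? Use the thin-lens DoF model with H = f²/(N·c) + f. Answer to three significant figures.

3.33 m

Hyperfocal distance H = f²/(N·c) + f = 18²/(20 × 0.013) + 18 = 324/0.26 + 18 ≈ 1264.2 mm ≈ 1.264 m.
Far limit Df = s·(H − f)/(H − s) = 920 × (1264.2 − 18) / (1264.2 − 920) = 920 × 1246.2 / 344.2 ≈ 3331.2 mm ≈ 3.33 m.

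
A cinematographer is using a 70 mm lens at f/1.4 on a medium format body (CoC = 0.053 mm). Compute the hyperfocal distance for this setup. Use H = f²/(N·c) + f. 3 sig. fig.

Hyperfocal distance H = f²/(N·c) + f = 70²/(1.4 × 0.053) + 70 = 4900/0.0742 + 70 ≈ 66107.7 mm ≈ 66.1 m.

66.1 m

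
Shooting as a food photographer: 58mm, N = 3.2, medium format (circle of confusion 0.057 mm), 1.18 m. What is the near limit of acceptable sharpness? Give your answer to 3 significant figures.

Hyperfocal distance H = f²/(N·c) + f = 58²/(3.2 × 0.057) + 58 = 3364/0.1824 + 58 ≈ 18501.0 mm ≈ 18.50 m.
Near limit Dn = s·(H − f)/(H + s − 2f) = 1180 × (18501.0 − 58) / (18501.0 + 1180 − 2 × 58) = 1180 × 18443.0 / 19565.0 ≈ 1112.3 mm ≈ 1.11 m.

1.11 m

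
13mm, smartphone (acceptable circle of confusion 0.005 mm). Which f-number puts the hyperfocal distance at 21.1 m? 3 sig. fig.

f/1.60

Rearrange H = f²/(N·c) + f for N: N = f² / ((H − f)·c).
N = 13² / ((21100 − 13) × 0.005) = 169 / 105.4 ≈ 1.60.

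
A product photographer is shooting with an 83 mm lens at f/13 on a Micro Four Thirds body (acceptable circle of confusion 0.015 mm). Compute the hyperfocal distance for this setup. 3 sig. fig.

35.4 m

Hyperfocal distance H = f²/(N·c) + f = 83²/(13 × 0.015) + 83 = 6889/0.195 + 83 ≈ 35411.2 mm ≈ 35.4 m.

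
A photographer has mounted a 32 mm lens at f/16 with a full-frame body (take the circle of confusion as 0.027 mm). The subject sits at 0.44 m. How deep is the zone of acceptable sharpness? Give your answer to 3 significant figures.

Hyperfocal distance H = f²/(N·c) + f = 32²/(16 × 0.027) + 32 = 1024/0.432 + 32 ≈ 2402.4 mm ≈ 2.402 m.
Near limit Dn = s·(H − f)/(H + s − 2f) = 440 × (2402.4 − 32) / (2402.4 + 440 − 2 × 32) = 440 × 2370.4 / 2778.4 ≈ 375.39 mm.
Far limit Df = s·(H − f)/(H − s) = 440 × (2402.4 − 32) / (2402.4 − 440) = 440 × 2370.4 / 1962.4 ≈ 531.48 mm.
Depth of field = Df − Dn = 531.48 − 375.39 ≈ 156.09 mm.

156 mm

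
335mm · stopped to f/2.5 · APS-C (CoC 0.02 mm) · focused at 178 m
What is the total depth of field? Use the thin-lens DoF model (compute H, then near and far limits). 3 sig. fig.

Hyperfocal distance H = f²/(N·c) + f = 335²/(2.5 × 0.02) + 335 = 112225/0.05 + 335 ≈ 2244835.0 mm ≈ 2245 m.
Near limit Dn = s·(H − f)/(H + s − 2f) = 178000 × (2244835.0 − 335) / (2244835.0 + 178000 − 2 × 335) = 178000 × 2244500.0 / 2422165.0 ≈ 164944 mm.
Far limit Df = s·(H − f)/(H − s) = 178000 × (2244835.0 − 335) / (2244835.0 − 178000) = 178000 × 2244500.0 / 2066835.0 ≈ 193301 mm.
Depth of field = Df − Dn = 193301 − 164944 ≈ 28357 mm ≈ 28.4 m.

28.4 m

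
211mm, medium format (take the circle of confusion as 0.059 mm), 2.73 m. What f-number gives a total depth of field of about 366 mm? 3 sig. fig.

Write h = H − f = f²/(N·c). The thin-lens limits are Dn = s·h/(h + (s−f)) and Df = s·h/(h − (s−f)), so DoF = Df − Dn = 2·s·(s−f)·h / (h² − (s−f)²).
That is a quadratic in h: DoF·h² − 2·s·(s−f)·h − DoF·(s−f)² = 0 ⇒ h = (s−f)·(s + √(s² + DoF²)) / DoF = 2519 × (2730 + √(2730² + 366²)) / 366 = 2519 × (2730 + 2754.42) / 366 ≈ 37747 mm.
Then N = f²/(c·h) = 211² / (0.059 × 37747) = 44521 / 2227.1 ≈ 20.

f/20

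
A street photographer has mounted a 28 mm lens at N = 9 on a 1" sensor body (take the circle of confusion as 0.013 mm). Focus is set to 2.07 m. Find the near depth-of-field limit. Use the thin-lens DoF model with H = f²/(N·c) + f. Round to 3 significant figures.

1.59 m

Hyperfocal distance H = f²/(N·c) + f = 28²/(9 × 0.013) + 28 = 784/0.117 + 28 ≈ 6728.9 mm ≈ 6.729 m.
Near limit Dn = s·(H − f)/(H + s − 2f) = 2070 × (6728.9 − 28) / (6728.9 + 2070 − 2 × 28) = 2070 × 6700.9 / 8742.9 ≈ 1586.5 mm ≈ 1.59 m.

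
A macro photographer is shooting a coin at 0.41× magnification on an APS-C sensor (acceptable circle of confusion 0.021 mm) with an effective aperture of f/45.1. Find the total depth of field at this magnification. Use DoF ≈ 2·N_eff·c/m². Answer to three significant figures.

At magnification m, DoF ≈ 2·N_eff·c/m² = 2 × 45.1 × 0.021 / 0.41² = 1.894 / 0.1681 ≈ 11.3 mm.

11.3 mm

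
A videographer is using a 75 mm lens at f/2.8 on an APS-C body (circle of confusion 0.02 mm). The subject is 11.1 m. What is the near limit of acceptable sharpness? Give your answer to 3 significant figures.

Hyperfocal distance H = f²/(N·c) + f = 75²/(2.8 × 0.02) + 75 = 5625/0.056 + 75 ≈ 100521.4 mm ≈ 100.5 m.
Near limit Dn = s·(H − f)/(H + s − 2f) = 11100 × (100521.4 − 75) / (100521.4 + 11100 − 2 × 75) = 11100 × 100446.4 / 111471.4 ≈ 10002 mm ≈ 10.0 m.

10.0 m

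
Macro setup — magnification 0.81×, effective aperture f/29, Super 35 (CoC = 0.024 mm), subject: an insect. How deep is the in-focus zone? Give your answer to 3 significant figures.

At magnification m, DoF ≈ 2·N_eff·c/m² = 2 × 29 × 0.024 / 0.81² = 1.392 / 0.6561 ≈ 2.12 mm.

2.12 mm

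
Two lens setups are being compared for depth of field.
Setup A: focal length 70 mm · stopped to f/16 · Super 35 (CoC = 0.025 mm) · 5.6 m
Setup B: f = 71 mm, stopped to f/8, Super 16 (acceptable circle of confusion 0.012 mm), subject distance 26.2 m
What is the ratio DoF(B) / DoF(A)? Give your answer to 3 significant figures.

5.46

Setup A: H = 70²/(16×0.025) + 70 ≈ 12320.0 mm; DoF = Df − Dn = 10208.3 − 3858.3 ≈ 6350.0 mm.
Setup B: H = 71²/(8×0.012) + 71 ≈ 52581.4 mm; DoF = Df − Dn = 52149 − 17495 ≈ 34654 mm.
Ratio = 34654 / 6350.0 ≈ 5.46.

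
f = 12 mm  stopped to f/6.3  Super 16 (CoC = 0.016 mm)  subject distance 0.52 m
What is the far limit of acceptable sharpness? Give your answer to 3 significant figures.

0.807 m

Hyperfocal distance H = f²/(N·c) + f = 12²/(6.3 × 0.016) + 12 = 144/0.1008 + 12 ≈ 1440.6 mm ≈ 1.441 m.
Far limit Df = s·(H − f)/(H − s) = 520 × (1440.6 − 12) / (1440.6 − 520) = 520 × 1428.6 / 920.6 ≈ 806.95 mm ≈ 0.807 m.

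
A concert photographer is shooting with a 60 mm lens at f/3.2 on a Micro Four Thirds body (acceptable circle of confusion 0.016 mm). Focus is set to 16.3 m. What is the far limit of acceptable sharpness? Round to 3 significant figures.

21.2 m

Hyperfocal distance H = f²/(N·c) + f = 60²/(3.2 × 0.016) + 60 = 3600/0.0512 + 60 ≈ 70372.5 mm ≈ 70.37 m.
Far limit Df = s·(H − f)/(H − s) = 16300 × (70372.5 − 60) / (70372.5 − 16300) = 16300 × 70312.5 / 54072.5 ≈ 21196 mm ≈ 21.2 m.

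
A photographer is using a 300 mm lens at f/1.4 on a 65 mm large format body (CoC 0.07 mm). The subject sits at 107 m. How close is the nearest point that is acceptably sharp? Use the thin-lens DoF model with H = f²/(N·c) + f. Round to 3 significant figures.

95.9 m

Hyperfocal distance H = f²/(N·c) + f = 300²/(1.4 × 0.07) + 300 = 90000/0.098 + 300 ≈ 918667.3 mm ≈ 918.7 m.
Near limit Dn = s·(H − f)/(H + s − 2f) = 107000 × (918667.3 − 300) / (918667.3 + 107000 − 2 × 300) = 107000 × 918367.3 / 1025067.3 ≈ 95862 mm ≈ 95.9 m.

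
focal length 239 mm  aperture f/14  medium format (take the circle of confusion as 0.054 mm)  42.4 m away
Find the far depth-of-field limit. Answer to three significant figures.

Hyperfocal distance H = f²/(N·c) + f = 239²/(14 × 0.054) + 239 = 57121/0.756 + 239 ≈ 75795.9 mm ≈ 75.80 m.
Far limit Df = s·(H − f)/(H − s) = 42400 × (75795.9 − 239) / (75795.9 − 42400) = 42400 × 75556.9 / 33395.9 ≈ 95928 mm ≈ 95.9 m.

95.9 m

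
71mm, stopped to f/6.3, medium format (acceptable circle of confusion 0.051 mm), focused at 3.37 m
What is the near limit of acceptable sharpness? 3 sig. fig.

Hyperfocal distance H = f²/(N·c) + f = 71²/(6.3 × 0.051) + 71 = 5041/0.3213 + 71 ≈ 15760.4 mm ≈ 15.76 m.
Near limit Dn = s·(H − f)/(H + s − 2f) = 3370 × (15760.4 − 71) / (15760.4 + 3370 − 2 × 71) = 3370 × 15689.4 / 18988.4 ≈ 2784.5 mm ≈ 2.78 m.

2.78 m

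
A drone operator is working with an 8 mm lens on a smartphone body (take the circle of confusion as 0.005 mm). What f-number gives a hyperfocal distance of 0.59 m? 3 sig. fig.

f/22

Rearrange H = f²/(N·c) + f for N: N = f² / ((H − f)·c).
N = 8² / ((590 − 8) × 0.005) = 64 / 2.910 ≈ 22.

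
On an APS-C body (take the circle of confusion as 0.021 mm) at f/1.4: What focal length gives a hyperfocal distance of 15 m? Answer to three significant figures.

21.0 mm

From H = f²/(N·c) + f, with f ≪ H: f ≈ √(H·N·c) = √(15000 × 1.4 × 0.021) = √441.00 ≈ 21.00 mm.
The +f correction barely moves this — solving exactly, f² + N·c·f − N·c·H = 0 ⇒ f = (−N·c + √((N·c)² + 4·N·c·H))/2 = (−0.0294 + √1764.0)/2 ≈ 20.985 mm, so f ≈ 21.0 mm.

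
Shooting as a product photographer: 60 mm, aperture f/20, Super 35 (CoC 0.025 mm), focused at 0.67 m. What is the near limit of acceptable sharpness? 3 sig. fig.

0.618 m

Hyperfocal distance H = f²/(N·c) + f = 60²/(20 × 0.025) + 60 = 3600/0.5 + 60 ≈ 7260.0 mm ≈ 7.260 m.
Near limit Dn = s·(H − f)/(H + s − 2f) = 670 × (7260.0 − 60) / (7260.0 + 670 − 2 × 60) = 670 × 7200.0 / 7810.0 ≈ 617.67 mm ≈ 0.618 m.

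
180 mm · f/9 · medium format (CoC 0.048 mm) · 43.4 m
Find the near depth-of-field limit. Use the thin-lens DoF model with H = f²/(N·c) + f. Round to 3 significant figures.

27.5 m

Hyperfocal distance H = f²/(N·c) + f = 180²/(9 × 0.048) + 180 = 32400/0.432 + 180 ≈ 75180.0 mm ≈ 75.18 m.
Near limit Dn = s·(H − f)/(H + s − 2f) = 43400 × (75180.0 − 180) / (75180.0 + 43400 − 2 × 180) = 43400 × 75000.0 / 118220.0 ≈ 27533 mm ≈ 27.5 m.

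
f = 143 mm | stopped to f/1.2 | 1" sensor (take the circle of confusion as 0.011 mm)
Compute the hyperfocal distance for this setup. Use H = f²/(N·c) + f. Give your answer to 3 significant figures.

Hyperfocal distance H = f²/(N·c) + f = 143²/(1.2 × 0.011) + 143 = 20449/0.0132 + 143 ≈ 1549309.7 mm ≈ 1550 m.

1550 m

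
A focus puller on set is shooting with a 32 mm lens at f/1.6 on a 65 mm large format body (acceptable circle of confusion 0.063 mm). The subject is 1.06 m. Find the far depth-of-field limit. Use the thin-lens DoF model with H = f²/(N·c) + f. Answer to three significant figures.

1.18 m

Hyperfocal distance H = f²/(N·c) + f = 32²/(1.6 × 0.063) + 32 = 1024/0.1008 + 32 ≈ 10190.7 mm ≈ 10.19 m.
Far limit Df = s·(H − f)/(H − s) = 1060 × (10190.7 − 32) / (10190.7 − 1060) = 1060 × 10158.7 / 9130.7 ≈ 1179.3 mm ≈ 1.18 m.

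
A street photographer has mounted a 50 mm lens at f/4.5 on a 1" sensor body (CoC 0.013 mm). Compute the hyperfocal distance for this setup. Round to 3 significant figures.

42.8 m

Hyperfocal distance H = f²/(N·c) + f = 50²/(4.5 × 0.013) + 50 = 2500/0.0585 + 50 ≈ 42785.0 mm ≈ 42.8 m.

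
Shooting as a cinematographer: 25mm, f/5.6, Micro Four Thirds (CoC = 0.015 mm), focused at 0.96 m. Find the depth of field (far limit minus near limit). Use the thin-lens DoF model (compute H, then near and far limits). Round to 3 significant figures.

Hyperfocal distance H = f²/(N·c) + f = 25²/(5.6 × 0.015) + 25 = 625/0.084 + 25 ≈ 7465.5 mm ≈ 7.465 m.
Near limit Dn = s·(H − f)/(H + s − 2f) = 960 × (7465.5 − 25) / (7465.5 + 960 − 2 × 25) = 960 × 7440.5 / 8375.5 ≈ 852.83 mm.
Far limit Df = s·(H − f)/(H − s) = 960 × (7465.5 − 25) / (7465.5 − 960) = 960 × 7440.5 / 6505.5 ≈ 1097.98 mm.
Depth of field = Df − Dn = 1097.98 − 852.83 ≈ 245.15 mm.

245 mm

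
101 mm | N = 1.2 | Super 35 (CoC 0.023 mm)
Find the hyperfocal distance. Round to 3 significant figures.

370 m

Hyperfocal distance H = f²/(N·c) + f = 101²/(1.2 × 0.023) + 101 = 10201/0.0276 + 101 ≈ 369702.4 mm ≈ 370 m.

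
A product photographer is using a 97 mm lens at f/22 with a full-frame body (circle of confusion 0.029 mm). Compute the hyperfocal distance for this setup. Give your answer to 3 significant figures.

Hyperfocal distance H = f²/(N·c) + f = 97²/(22 × 0.029) + 97 = 9409/0.638 + 97 ≈ 14844.6 mm ≈ 14.8 m.

14.8 m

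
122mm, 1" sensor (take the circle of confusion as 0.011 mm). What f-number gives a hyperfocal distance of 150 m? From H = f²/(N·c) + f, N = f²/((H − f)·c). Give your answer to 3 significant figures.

f/9.03

Rearrange H = f²/(N·c) + f for N: N = f² / ((H − f)·c).
N = 122² / ((150000 − 122) × 0.011) = 14884 / 1649 ≈ 9.03.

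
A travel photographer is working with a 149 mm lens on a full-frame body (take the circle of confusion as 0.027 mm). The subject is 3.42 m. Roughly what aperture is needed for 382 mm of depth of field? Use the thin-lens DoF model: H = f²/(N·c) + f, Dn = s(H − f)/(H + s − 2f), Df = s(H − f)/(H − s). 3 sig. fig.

Write h = H − f = f²/(N·c). The thin-lens limits are Dn = s·h/(h + (s−f)) and Df = s·h/(h − (s−f)), so DoF = Df − Dn = 2·s·(s−f)·h / (h² − (s−f)²).
That is a quadratic in h: DoF·h² − 2·s·(s−f)·h − DoF·(s−f)² = 0 ⇒ h = (s−f)·(s + √(s² + DoF²)) / DoF = 3271 × (3420 + √(3420² + 382²)) / 382 = 3271 × (3420 + 3441.27) / 382 ≈ 58752 mm.
Then N = f²/(c·h) = 149² / (0.027 × 58752) = 22201 / 1586.3 ≈ 14.

f/14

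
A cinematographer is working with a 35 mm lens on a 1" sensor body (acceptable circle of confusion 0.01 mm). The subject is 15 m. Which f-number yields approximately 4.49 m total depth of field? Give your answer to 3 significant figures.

Write h = H − f = f²/(N·c). The thin-lens limits are Dn = s·h/(h + (s−f)) and Df = s·h/(h − (s−f)), so DoF = Df − Dn = 2·s·(s−f)·h / (h² − (s−f)²).
That is a quadratic in h: DoF·h² − 2·s·(s−f)·h − DoF·(s−f)² = 0 ⇒ h = (s−f)·(s + √(s² + DoF²)) / DoF = 14965 × (15000 + √(15000² + 4490²)) / 4490 = 14965 × (15000 + 15657.6) / 4490 ≈ 102181 mm.
Then N = f²/(c·h) = 35² / (0.01 × 102181) = 1225 / 1021.8 ≈ 1.20.

f/1.20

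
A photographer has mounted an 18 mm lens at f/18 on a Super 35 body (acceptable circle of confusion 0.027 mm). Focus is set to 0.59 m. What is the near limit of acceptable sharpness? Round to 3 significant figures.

318 mm

Hyperfocal distance H = f²/(N·c) + f = 18²/(18 × 0.027) + 18 = 324/0.486 + 18 ≈ 684.7 mm ≈ 0.685 m.
Near limit Dn = s·(H − f)/(H + s − 2f) = 590 × (684.7 − 18) / (684.7 + 590 − 2 × 18) = 590 × 666.7 / 1238.7 ≈ 317.55 mm.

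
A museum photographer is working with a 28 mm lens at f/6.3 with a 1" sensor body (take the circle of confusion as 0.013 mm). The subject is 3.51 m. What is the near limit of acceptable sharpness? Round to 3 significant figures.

Hyperfocal distance H = f²/(N·c) + f = 28²/(6.3 × 0.013) + 28 = 784/0.0819 + 28 ≈ 9600.6 mm ≈ 9.601 m.
Near limit Dn = s·(H − f)/(H + s − 2f) = 3510 × (9600.6 − 28) / (9600.6 + 3510 − 2 × 28) = 3510 × 9572.6 / 13054.6 ≈ 2573.8 mm ≈ 2.57 m.

2.57 m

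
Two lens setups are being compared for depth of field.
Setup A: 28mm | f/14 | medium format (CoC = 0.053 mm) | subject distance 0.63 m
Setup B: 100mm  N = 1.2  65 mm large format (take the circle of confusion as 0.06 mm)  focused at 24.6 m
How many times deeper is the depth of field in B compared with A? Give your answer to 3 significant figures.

Setup A: H = 28²/(14×0.053) + 28 ≈ 1084.6 mm; DoF = Df − Dn = 1464.3 − 401.3 ≈ 1063.0 mm.
Setup B: H = 100²/(1.2×0.06) + 100 ≈ 138988.9 mm; DoF = Df − Dn = 29868.9 − 20911.3 ≈ 8957.6 mm.
Ratio = 8957.6 / 1063.0 ≈ 8.43.

8.43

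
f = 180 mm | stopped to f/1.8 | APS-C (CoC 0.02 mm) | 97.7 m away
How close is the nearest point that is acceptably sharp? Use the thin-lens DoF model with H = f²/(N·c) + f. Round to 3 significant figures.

88.1 m

Hyperfocal distance H = f²/(N·c) + f = 180²/(1.8 × 0.02) + 180 = 32400/0.036 + 180 ≈ 900180.0 mm ≈ 900.2 m.
Near limit Dn = s·(H − f)/(H + s − 2f) = 97700 × (900180.0 − 180) / (900180.0 + 97700 − 2 × 180) = 97700 × 900000.0 / 997520.0 ≈ 88149 mm ≈ 88.1 m.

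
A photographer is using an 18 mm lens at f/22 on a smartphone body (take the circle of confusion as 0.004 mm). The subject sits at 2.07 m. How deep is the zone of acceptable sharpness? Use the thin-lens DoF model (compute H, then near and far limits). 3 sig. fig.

Hyperfocal distance H = f²/(N·c) + f = 18²/(22 × 0.004) + 18 = 324/0.088 + 18 ≈ 3699.8 mm ≈ 3.700 m.
Near limit Dn = s·(H − f)/(H + s − 2f) = 2070 × (3699.8 − 18) / (3699.8 + 2070 − 2 × 18) = 2070 × 3681.8 / 5733.8 ≈ 1329.2 mm.
Far limit Df = s·(H − f)/(H − s) = 2070 × (3699.8 − 18) / (3699.8 − 2070) = 2070 × 3681.8 / 1629.8 ≈ 4676.2 mm.
Depth of field = Df − Dn = 4676.2 − 1329.2 ≈ 3347.0 mm ≈ 3.35 m.

3.35 m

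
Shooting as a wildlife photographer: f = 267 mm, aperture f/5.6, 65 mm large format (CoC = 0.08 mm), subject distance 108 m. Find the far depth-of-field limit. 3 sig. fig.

Hyperfocal distance H = f²/(N·c) + f = 267²/(5.6 × 0.08) + 267 = 71289/0.448 + 267 ≈ 159394.2 mm ≈ 159.4 m.
Far limit Df = s·(H − f)/(H − s) = 108000 × (159394.2 − 267) / (159394.2 − 108000) = 108000 × 159127.2 / 51394.2 ≈ 334390 mm ≈ 334 m.

334 m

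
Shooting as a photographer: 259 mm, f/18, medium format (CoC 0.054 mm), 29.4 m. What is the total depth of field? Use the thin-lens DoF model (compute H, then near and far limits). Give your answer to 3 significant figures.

30.2 m

Hyperfocal distance H = f²/(N·c) + f = 259²/(18 × 0.054) + 259 = 67081/0.972 + 259 ≈ 69272.4 mm ≈ 69.27 m.
Near limit Dn = s·(H − f)/(H + s − 2f) = 29400 × (69272.4 − 259) / (69272.4 + 29400 − 2 × 259) = 29400 × 69013.4 / 98154.4 ≈ 20671 mm.
Far limit Df = s·(H − f)/(H − s) = 29400 × (69272.4 − 259) / (69272.4 − 29400) = 29400 × 69013.4 / 39872.4 ≈ 50887 mm.
Depth of field = Df − Dn = 50887 − 20671 ≈ 30216 mm ≈ 30.2 m.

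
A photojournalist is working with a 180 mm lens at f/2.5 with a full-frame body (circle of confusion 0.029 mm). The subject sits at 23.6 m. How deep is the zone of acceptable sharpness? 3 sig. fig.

Hyperfocal distance H = f²/(N·c) + f = 180²/(2.5 × 0.029) + 180 = 32400/0.0725 + 180 ≈ 447076.6 mm ≈ 447.1 m.
Near limit Dn = s·(H − f)/(H + s − 2f) = 23600 × (447076.6 − 180) / (447076.6 + 23600 − 2 × 180) = 23600 × 446896.6 / 470316.6 ≈ 22424.8 mm.
Far limit Df = s·(H − f)/(H − s) = 23600 × (447076.6 − 180) / (447076.6 − 23600) = 23600 × 446896.6 / 423476.6 ≈ 24905.2 mm.
Depth of field = Df − Dn = 24905.2 − 22424.8 ≈ 2480.4 mm ≈ 2.48 m.

2.48 m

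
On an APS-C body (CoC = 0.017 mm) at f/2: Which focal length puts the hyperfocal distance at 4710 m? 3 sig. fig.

400 mm

From H = f²/(N·c) + f, with f ≪ H: f ≈ √(H·N·c) = √(4710000 × 2 × 0.017) = √160140 ≈ 400.2 mm.
The +f correction barely moves this — solving exactly, f² + N·c·f − N·c·H = 0 ⇒ f = (−N·c + √((N·c)² + 4·N·c·H))/2 = (−0.034 + √640560)/2 ≈ 400.16 mm, so f ≈ 400 mm.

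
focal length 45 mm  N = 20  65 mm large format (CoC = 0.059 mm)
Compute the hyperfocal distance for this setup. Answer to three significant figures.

Hyperfocal distance H = f²/(N·c) + f = 45²/(20 × 0.059) + 45 = 2025/1.18 + 45 ≈ 1761.1 mm ≈ 1.76 m.

1.76 m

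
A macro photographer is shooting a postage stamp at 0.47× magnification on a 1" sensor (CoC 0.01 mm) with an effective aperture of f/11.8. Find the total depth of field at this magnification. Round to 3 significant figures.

At magnification m, DoF ≈ 2·N_eff·c/m² = 2 × 11.8 × 0.01 / 0.47² = 0.236 / 0.2209 ≈ 1.07 mm.

1.07 mm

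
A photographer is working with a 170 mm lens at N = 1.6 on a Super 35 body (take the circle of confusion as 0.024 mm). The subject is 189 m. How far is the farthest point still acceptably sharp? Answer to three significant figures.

252 m

Hyperfocal distance H = f²/(N·c) + f = 170²/(1.6 × 0.024) + 170 = 28900/0.0384 + 170 ≈ 752774.2 mm ≈ 752.8 m.
Far limit Df = s·(H − f)/(H − s) = 189000 × (752774.2 − 170) / (752774.2 − 189000) = 189000 × 752604.2 / 563774.2 ≈ 252303 mm ≈ 252 m.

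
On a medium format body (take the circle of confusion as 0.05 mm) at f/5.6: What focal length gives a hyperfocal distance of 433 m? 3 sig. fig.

From H = f²/(N·c) + f, with f ≪ H: f ≈ √(H·N·c) = √(433000 × 5.6 × 0.05) = √121240 ≈ 348.2 mm.
The +f correction barely moves this — solving exactly, f² + N·c·f − N·c·H = 0 ⇒ f = (−N·c + √((N·c)² + 4·N·c·H))/2 = (−0.28 + √484960)/2 ≈ 348.06 mm, so f ≈ 348 mm.

348 mm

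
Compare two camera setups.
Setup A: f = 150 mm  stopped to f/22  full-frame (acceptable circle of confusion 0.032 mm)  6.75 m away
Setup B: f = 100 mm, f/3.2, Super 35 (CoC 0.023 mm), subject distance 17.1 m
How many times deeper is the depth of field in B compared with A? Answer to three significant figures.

Setup A: H = 150²/(22×0.032) + 150 ≈ 32110.2 mm; DoF = Df − Dn = 8506.7 − 5594.7 ≈ 2912.0 mm.
Setup B: H = 100²/(3.2×0.023) + 100 ≈ 135969.6 mm; DoF = Df − Dn = 19545.5 − 15198.4 ≈ 4347.1 mm.
Ratio = 4347.1 / 2912.0 ≈ 1.49.

1.49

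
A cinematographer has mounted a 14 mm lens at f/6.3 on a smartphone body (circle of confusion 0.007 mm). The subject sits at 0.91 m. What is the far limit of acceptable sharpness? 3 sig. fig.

Hyperfocal distance H = f²/(N·c) + f = 14²/(6.3 × 0.007) + 14 = 196/0.0441 + 14 ≈ 4458.4 mm ≈ 4.458 m.
Far limit Df = s·(H − f)/(H − s) = 910 × (4458.4 − 14) / (4458.4 − 910) = 910 × 4444.4 / 3548.4 ≈ 1139.8 mm ≈ 1.14 m.

1.14 m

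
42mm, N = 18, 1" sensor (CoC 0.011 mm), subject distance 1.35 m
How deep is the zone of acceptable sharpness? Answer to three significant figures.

Hyperfocal distance H = f²/(N·c) + f = 42²/(18 × 0.011) + 42 = 1764/0.198 + 42 ≈ 8951.1 mm ≈ 8.951 m.
Near limit Dn = s·(H − f)/(H + s − 2f) = 1350 × (8951.1 − 42) / (8951.1 + 1350 − 2 × 42) = 1350 × 8909.1 / 10217.1 ≈ 1177.17 mm.
Far limit Df = s·(H − f)/(H − s) = 1350 × (8951.1 − 42) / (8951.1 − 1350) = 1350 × 8909.1 / 7601.1 ≈ 1582.31 mm.
Depth of field = Df − Dn = 1582.31 − 1177.17 ≈ 405.14 mm.

405 mm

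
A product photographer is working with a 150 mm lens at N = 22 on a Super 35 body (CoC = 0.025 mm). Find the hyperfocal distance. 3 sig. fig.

Hyperfocal distance H = f²/(N·c) + f = 150²/(22 × 0.025) + 150 = 22500/0.55 + 150 ≈ 41059.1 mm ≈ 41.1 m.

41.1 m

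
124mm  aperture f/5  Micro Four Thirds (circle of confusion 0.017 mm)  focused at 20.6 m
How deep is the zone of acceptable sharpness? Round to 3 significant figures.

Hyperfocal distance H = f²/(N·c) + f = 124²/(5 × 0.017) + 124 = 15376/0.085 + 124 ≈ 181018.1 mm ≈ 181.0 m.
Near limit Dn = s·(H − f)/(H + s − 2f) = 20600 × (181018.1 − 124) / (181018.1 + 20600 − 2 × 124) = 20600 × 180894.1 / 201370.1 ≈ 18505.3 mm.
Far limit Df = s·(H − f)/(H − s) = 20600 × (181018.1 − 124) / (181018.1 − 20600) = 20600 × 180894.1 / 160418.1 ≈ 23229.4 mm.
Depth of field = Df − Dn = 23229.4 − 18505.3 ≈ 4724.1 mm ≈ 4.72 m.

4.72 m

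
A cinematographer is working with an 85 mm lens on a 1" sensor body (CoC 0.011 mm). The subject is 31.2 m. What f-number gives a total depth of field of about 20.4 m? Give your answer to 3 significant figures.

Write h = H − f = f²/(N·c). The thin-lens limits are Dn = s·h/(h + (s−f)) and Df = s·h/(h − (s−f)), so DoF = Df − Dn = 2·s·(s−f)·h / (h² − (s−f)²).
That is a quadratic in h: DoF·h² − 2·s·(s−f)·h − DoF·(s−f)² = 0 ⇒ h = (s−f)·(s + √(s² + DoF²)) / DoF = 31115 × (31200 + √(31200² + 20400²)) / 20400 = 31115 × (31200 + 37277.3) / 20400 ≈ 104445 mm.
Then N = f²/(c·h) = 85² / (0.011 × 104445) = 7225 / 1148.9 ≈ 6.29.

f/6.29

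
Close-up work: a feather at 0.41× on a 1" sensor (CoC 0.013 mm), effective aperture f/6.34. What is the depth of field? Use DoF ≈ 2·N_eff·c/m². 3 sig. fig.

0.981 mm

At magnification m, DoF ≈ 2·N_eff·c/m² = 2 × 6.34 × 0.013 / 0.41² = 0.1648 / 0.1681 ≈ 0.981 mm.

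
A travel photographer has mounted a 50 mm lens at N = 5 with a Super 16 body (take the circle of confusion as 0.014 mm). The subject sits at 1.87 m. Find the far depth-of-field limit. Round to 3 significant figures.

1.97 m

Hyperfocal distance H = f²/(N·c) + f = 50²/(5 × 0.014) + 50 = 2500/0.07 + 50 ≈ 35764.3 mm ≈ 35.76 m.
Far limit Df = s·(H − f)/(H − s) = 1870 × (35764.3 − 50) / (35764.3 − 1870) = 1870 × 35714.3 / 33894.3 ≈ 1970.4 mm ≈ 1.97 m.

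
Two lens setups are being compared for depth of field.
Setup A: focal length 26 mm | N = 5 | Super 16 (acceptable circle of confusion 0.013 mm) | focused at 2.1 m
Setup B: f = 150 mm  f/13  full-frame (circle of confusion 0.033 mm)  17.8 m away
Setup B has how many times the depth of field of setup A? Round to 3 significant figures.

15.5

Setup A: H = 26²/(5×0.013) + 26 ≈ 10426.0 mm; DoF = Df − Dn = 2623.11 − 1750.84 ≈ 872.27 mm.
Setup B: H = 150²/(13×0.033) + 150 ≈ 52597.6 mm; DoF = Df − Dn = 26829 − 13318 ≈ 13511 mm.
Ratio = 13511 / 872.27 ≈ 15.5.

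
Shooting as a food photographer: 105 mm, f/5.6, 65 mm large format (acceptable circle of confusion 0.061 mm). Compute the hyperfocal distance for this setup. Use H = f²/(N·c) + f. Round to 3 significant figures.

32.4 m

Hyperfocal distance H = f²/(N·c) + f = 105²/(5.6 × 0.061) + 105 = 11025/0.3416 + 105 ≈ 32379.6 mm ≈ 32.4 m.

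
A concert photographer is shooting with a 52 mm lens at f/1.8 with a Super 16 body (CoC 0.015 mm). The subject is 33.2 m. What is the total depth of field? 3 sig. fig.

Hyperfocal distance H = f²/(N·c) + f = 52²/(1.8 × 0.015) + 52 = 2704/0.027 + 52 ≈ 100200.1 mm ≈ 100.2 m.
Near limit Dn = s·(H − f)/(H + s − 2f) = 33200 × (100200.1 − 52) / (100200.1 + 33200 − 2 × 52) = 33200 × 100148.1 / 133296.1 ≈ 24944 mm.
Far limit Df = s·(H − f)/(H − s) = 33200 × (100200.1 − 52) / (100200.1 − 33200) = 33200 × 100148.1 / 67000.1 ≈ 49626 mm.
Depth of field = Df − Dn = 49626 − 24944 ≈ 24682 mm ≈ 24.7 m.

24.7 m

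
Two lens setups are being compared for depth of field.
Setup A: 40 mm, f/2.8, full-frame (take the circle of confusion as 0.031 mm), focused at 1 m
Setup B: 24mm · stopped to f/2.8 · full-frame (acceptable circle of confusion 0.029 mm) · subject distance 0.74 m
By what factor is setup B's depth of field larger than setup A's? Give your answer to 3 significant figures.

1.45

Setup A: H = 40²/(2.8×0.031) + 40 ≈ 18473.2 mm; DoF = Df − Dn = 1054.94 − 950.50 ≈ 104.44 mm.
Setup B: H = 24²/(2.8×0.029) + 24 ≈ 7117.6 mm; DoF = Df − Dn = 823.08 − 672.16 ≈ 150.92 mm.
Ratio = 150.92 / 104.44 ≈ 1.45.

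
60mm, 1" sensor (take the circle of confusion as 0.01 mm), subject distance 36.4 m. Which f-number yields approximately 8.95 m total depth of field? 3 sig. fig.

f/1.20

Write h = H − f = f²/(N·c). The thin-lens limits are Dn = s·h/(h + (s−f)) and Df = s·h/(h − (s−f)), so DoF = Df − Dn = 2·s·(s−f)·h / (h² − (s−f)²).
That is a quadratic in h: DoF·h² − 2·s·(s−f)·h − DoF·(s−f)² = 0 ⇒ h = (s−f)·(s + √(s² + DoF²)) / DoF = 36340 × (36400 + √(36400² + 8950²)) / 8950 = 36340 × (36400 + 37484.2) / 8950 ≈ 299994 mm.
Then N = f²/(c·h) = 60² / (0.01 × 299994) = 3600 / 2999.9 ≈ 1.20.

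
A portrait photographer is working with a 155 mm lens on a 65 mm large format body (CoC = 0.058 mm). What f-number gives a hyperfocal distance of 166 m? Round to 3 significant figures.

Rearrange H = f²/(N·c) + f for N: N = f² / ((H − f)·c).
N = 155² / ((166000 − 155) × 0.058) = 24025 / 9619 ≈ 2.50.

f/2.50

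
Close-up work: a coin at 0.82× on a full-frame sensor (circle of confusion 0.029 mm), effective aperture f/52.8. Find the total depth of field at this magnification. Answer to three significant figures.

At magnification m, DoF ≈ 2·N_eff·c/m² = 2 × 52.8 × 0.029 / 0.82² = 3.062 / 0.6724 ≈ 4.55 mm.

4.55 mm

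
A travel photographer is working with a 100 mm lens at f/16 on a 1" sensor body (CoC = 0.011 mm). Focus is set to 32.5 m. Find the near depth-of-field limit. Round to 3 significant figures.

Hyperfocal distance H = f²/(N·c) + f = 100²/(16 × 0.011) + 100 = 10000/0.176 + 100 ≈ 56918.2 mm ≈ 56.92 m.
Near limit Dn = s·(H − f)/(H + s − 2f) = 32500 × (56918.2 − 100) / (56918.2 + 32500 − 2 × 100) = 32500 × 56818.2 / 89218.2 ≈ 20697 mm ≈ 20.7 m.

20.7 m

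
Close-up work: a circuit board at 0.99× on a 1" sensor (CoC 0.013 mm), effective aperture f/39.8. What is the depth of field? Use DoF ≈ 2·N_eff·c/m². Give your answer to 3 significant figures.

1.06 mm

At magnification m, DoF ≈ 2·N_eff·c/m² = 2 × 39.8 × 0.013 / 0.99² = 1.035 / 0.9801 ≈ 1.06 mm.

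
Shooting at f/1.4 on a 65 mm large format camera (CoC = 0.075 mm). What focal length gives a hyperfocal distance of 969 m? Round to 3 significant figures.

From H = f²/(N·c) + f, with f ≪ H: f ≈ √(H·N·c) = √(969000 × 1.4 × 0.075) = √101745 ≈ 319.0 mm.
The +f correction barely moves this — solving exactly, f² + N·c·f − N·c·H = 0 ⇒ f = (−N·c + √((N·c)² + 4·N·c·H))/2 = (−0.105 + √406980)/2 ≈ 318.92 mm, so f ≈ 319 mm.

319 mm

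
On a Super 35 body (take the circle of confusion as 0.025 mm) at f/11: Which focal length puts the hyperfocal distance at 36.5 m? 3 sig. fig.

100 mm

From H = f²/(N·c) + f, with f ≪ H: f ≈ √(H·N·c) = √(36500 × 11 × 0.025) = √10038 ≈ 100.2 mm.
The +f correction barely moves this — solving exactly, f² + N·c·f − N·c·H = 0 ⇒ f = (−N·c + √((N·c)² + 4·N·c·H))/2 = (−0.275 + √40150)/2 ≈ 100.05 mm, so f ≈ 100 mm.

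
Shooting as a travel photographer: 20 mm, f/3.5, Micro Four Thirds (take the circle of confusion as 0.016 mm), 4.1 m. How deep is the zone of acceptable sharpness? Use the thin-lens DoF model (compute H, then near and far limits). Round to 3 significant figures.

6.95 m

Hyperfocal distance H = f²/(N·c) + f = 20²/(3.5 × 0.016) + 20 = 400/0.056 + 20 ≈ 7162.9 mm ≈ 7.163 m.
Near limit Dn = s·(H − f)/(H + s − 2f) = 4100 × (7162.9 − 20) / (7162.9 + 4100 − 2 × 20) = 4100 × 7142.9 / 11222.9 ≈ 2609.5 mm.
Far limit Df = s·(H − f)/(H − s) = 4100 × (7162.9 − 20) / (7162.9 − 4100) = 4100 × 7142.9 / 3062.9 ≈ 9561.6 mm.
Depth of field = Df − Dn = 9561.6 − 2609.5 ≈ 6952.1 mm ≈ 6.95 m.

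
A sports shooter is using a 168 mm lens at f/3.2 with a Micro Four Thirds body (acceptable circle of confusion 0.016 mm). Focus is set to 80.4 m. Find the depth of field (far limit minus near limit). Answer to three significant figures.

23.9 m

Hyperfocal distance H = f²/(N·c) + f = 168²/(3.2 × 0.016) + 168 = 28224/0.0512 + 168 ≈ 551418.0 mm ≈ 551.4 m.
Near limit Dn = s·(H − f)/(H + s − 2f) = 80400 × (551418.0 − 168) / (551418.0 + 80400 − 2 × 168) = 80400 × 551250.0 / 631482.0 ≈ 70185 mm.
Far limit Df = s·(H − f)/(H − s) = 80400 × (551418.0 − 168) / (551418.0 − 80400) = 80400 × 551250.0 / 471018.0 ≈ 94095 mm.
Depth of field = Df − Dn = 94095 − 70185 ≈ 23910 mm ≈ 23.9 m.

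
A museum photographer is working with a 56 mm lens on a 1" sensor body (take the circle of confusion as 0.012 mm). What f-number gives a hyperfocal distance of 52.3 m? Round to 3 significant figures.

f/5

Rearrange H = f²/(N·c) + f for N: N = f² / ((H − f)·c).
N = 56² / ((52300 − 56) × 0.012) = 3136 / 626.9 ≈ 5.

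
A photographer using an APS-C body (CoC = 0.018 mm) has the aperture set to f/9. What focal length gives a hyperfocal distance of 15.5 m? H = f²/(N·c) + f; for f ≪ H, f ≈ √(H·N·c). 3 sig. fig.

50.0 mm

From H = f²/(N·c) + f, with f ≪ H: f ≈ √(H·N·c) = √(15500 × 9 × 0.018) = √2511.0 ≈ 50.11 mm.
Exact: f² + N·c·f − N·c·H = 0 ⇒ f = (−N·c + √((N·c)² + 4·N·c·H))/2 = (−0.162 + √10044)/2 ≈ 50.029 mm ≈ 50.0 mm.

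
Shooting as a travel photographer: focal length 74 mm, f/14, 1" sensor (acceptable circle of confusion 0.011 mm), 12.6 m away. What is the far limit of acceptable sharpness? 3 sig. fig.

Hyperfocal distance H = f²/(N·c) + f = 74²/(14 × 0.011) + 74 = 5476/0.154 + 74 ≈ 35632.4 mm ≈ 35.63 m.
Far limit Df = s·(H − f)/(H − s) = 12600 × (35632.4 − 74) / (35632.4 − 12600) = 12600 × 35558.4 / 23032.4 ≈ 19452 mm ≈ 19.5 m.

19.5 m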